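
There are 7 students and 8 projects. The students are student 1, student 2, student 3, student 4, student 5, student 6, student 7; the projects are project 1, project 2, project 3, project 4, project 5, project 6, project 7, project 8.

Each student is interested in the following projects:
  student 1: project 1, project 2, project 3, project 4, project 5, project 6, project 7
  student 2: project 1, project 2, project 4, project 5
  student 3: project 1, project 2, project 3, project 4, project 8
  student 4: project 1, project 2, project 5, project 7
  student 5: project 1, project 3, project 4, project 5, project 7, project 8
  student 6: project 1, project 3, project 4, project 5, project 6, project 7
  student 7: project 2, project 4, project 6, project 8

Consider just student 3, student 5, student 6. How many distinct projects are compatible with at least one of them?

8

The union of neighbours of {student 3, student 5, student 6} is {project 1, project 2, project 3, project 4, project 5, project 6, project 7, project 8}, which has 8 elements.
Since |N(S)| = 8 ≥ |S| = 3, Hall's condition holds for this subset.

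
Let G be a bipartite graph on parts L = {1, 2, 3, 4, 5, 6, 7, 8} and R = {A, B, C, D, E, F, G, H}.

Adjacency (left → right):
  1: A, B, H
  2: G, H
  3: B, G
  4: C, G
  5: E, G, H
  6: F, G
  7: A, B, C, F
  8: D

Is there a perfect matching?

One maximum matching: 1–A, 2–H, 3–G, 4–C, 5–E, 6–F, 7–B, 8–D.
All 8 left vertices are covered.

Yes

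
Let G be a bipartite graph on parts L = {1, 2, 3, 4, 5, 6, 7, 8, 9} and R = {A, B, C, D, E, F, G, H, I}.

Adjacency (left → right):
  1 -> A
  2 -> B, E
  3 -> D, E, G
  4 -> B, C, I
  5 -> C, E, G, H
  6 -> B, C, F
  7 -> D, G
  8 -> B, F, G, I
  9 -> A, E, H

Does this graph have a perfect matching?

For example, pair 1→A, 2→B, 3→D, 4→I, 5→H, 6→C, 7→G, 8→F, 9→E.
Every left vertex is matched, so this is a perfect matching.

Yes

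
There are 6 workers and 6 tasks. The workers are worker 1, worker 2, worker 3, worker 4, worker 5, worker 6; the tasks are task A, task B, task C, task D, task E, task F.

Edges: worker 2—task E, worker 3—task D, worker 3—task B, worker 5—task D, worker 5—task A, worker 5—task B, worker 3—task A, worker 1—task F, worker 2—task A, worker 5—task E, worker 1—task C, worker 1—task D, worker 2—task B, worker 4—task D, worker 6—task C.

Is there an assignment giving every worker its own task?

A valid assignment of size 6: worker 1→task F, worker 2→task A, worker 3→task B, worker 4→task D, worker 5→task E, worker 6→task C.
Every worker is matched, so this is a perfect matching.

Yes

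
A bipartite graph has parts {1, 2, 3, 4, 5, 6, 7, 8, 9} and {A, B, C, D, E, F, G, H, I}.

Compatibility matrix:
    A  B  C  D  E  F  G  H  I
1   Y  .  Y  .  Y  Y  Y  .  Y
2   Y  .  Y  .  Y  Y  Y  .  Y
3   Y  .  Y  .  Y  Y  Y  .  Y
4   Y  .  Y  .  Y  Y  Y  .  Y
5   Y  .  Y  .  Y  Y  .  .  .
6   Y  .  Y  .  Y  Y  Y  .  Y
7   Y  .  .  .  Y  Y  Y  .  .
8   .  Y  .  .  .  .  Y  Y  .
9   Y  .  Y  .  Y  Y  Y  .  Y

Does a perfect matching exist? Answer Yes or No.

No

The set {1, 2, 3, 4, 5, 6, 7, 9} has only 6 neighbours ({A, C, E, F, G, I}), so by Hall's theorem at most 7 of the 9 left vertices can be matched.
Hence no matching covers every left vertex.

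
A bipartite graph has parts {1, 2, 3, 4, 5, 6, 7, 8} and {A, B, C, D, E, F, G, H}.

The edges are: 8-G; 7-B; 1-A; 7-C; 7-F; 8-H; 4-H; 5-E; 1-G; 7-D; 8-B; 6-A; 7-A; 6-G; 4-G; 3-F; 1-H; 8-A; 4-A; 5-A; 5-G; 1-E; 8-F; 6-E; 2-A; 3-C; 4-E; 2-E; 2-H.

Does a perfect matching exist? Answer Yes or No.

The set {1, 2, 4, 5, 6} has only 4 neighbours ({A, E, G, H}), so by Hall's theorem at most 7 of the 8 left vertices can be matched.
Hence no matching covers every left vertex.

No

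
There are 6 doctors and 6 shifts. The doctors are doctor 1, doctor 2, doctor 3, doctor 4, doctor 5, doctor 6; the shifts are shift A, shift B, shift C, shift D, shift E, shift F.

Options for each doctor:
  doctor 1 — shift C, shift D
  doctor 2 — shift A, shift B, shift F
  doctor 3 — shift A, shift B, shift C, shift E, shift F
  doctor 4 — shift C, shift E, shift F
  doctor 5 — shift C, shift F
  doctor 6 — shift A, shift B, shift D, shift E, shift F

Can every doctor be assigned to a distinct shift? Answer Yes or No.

One maximum matching: doctor 1-shift D, doctor 2-shift F, doctor 3-shift B, doctor 4-shift E, doctor 5-shift C, doctor 6-shift A.
Every doctor is matched, so this is a perfect matching.

Yes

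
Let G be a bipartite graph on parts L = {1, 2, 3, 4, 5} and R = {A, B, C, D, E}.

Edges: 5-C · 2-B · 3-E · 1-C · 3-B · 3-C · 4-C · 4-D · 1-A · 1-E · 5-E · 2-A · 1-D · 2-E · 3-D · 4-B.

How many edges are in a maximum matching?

5

For example, pair 1-D, 2-A, 3-B, 4-C, 5-E.
This saturates every left vertex, so 5 is the maximum.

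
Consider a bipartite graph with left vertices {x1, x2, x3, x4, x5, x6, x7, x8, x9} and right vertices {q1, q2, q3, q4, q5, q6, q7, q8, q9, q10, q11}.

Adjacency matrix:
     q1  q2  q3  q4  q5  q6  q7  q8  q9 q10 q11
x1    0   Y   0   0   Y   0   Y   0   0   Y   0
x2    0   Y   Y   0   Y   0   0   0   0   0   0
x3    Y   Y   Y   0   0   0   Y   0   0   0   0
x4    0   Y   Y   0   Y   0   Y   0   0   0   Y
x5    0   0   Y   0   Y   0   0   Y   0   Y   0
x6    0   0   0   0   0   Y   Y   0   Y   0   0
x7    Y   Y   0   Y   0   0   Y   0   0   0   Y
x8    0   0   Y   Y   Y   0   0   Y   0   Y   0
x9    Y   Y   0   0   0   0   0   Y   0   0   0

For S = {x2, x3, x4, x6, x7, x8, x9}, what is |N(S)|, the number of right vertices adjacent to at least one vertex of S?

The union of neighbours of {x2, x3, x4, x6, x7, x8, x9} is {q1, q2, q3, q4, q5, q6, q7, q8, q9, q10, q11}, which has 11 elements.
Since |N(S)| = 11 ≥ |S| = 7, Hall's condition holds for this subset.

11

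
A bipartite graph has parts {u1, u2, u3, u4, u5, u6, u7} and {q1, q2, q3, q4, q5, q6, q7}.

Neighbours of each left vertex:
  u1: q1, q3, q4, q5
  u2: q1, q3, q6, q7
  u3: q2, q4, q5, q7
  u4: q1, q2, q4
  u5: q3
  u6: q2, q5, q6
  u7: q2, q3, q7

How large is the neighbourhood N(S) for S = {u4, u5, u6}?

The union of neighbours of {u4, u5, u6} is {q1, q2, q3, q4, q5, q6}, which has 6 elements.
Since |N(S)| = 6 ≥ |S| = 3, Hall's condition holds for this subset.

6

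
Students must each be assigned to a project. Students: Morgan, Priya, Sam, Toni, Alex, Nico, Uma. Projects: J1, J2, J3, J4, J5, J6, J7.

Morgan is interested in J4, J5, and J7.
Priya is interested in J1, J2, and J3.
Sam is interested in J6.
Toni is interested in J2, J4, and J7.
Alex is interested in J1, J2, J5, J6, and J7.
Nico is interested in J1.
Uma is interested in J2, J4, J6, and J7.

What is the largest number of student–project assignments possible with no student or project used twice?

For example, pair Morgan-J4, Priya-J3, Sam-J6, Toni-J2, Alex-J5, Nico-J1, Uma-J7.
This saturates every student, so 7 is the maximum.

7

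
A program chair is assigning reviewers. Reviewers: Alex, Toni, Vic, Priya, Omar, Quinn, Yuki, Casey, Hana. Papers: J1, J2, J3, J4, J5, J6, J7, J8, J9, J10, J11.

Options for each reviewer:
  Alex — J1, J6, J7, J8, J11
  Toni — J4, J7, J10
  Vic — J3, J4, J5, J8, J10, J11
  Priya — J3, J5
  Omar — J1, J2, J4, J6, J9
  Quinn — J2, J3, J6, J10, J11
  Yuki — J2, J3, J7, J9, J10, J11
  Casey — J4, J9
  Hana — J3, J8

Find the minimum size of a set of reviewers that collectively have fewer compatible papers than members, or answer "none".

A matching saturating every reviewer exists, for instance Alex→J6, Toni→J7, Vic→J10, Priya→J5, Omar→J1, Quinn→J2, Yuki→J9, Casey→J4, Hana→J3.
By Hall's marriage theorem, this means |N(S)| ≥ |S| for every subset S, so no violating subset exists.

none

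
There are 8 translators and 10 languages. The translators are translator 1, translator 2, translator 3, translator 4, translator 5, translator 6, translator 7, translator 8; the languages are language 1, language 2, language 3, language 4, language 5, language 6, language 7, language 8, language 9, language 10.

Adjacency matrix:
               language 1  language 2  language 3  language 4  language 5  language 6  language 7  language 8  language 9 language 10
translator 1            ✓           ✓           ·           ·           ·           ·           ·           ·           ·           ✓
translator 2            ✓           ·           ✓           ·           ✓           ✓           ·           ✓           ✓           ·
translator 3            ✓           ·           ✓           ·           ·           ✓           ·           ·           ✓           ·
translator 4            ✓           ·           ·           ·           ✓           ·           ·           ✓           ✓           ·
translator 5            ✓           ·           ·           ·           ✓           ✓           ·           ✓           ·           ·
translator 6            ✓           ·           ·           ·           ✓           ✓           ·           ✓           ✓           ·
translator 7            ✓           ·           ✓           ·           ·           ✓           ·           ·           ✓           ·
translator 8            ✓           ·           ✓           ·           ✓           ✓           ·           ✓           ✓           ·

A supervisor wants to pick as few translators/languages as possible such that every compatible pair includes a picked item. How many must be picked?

7

A maximum matching has 7 edges (e.g. translator 1–language 10, translator 2–language 3, translator 3–language 6, translator 4–language 5, translator 5–language 8, translator 6–language 1, translator 7–language 9).
By König's theorem the minimum vertex cover has the same size. One such cover is {translator 1, language 1, language 3, language 5, language 6, language 8, language 9}.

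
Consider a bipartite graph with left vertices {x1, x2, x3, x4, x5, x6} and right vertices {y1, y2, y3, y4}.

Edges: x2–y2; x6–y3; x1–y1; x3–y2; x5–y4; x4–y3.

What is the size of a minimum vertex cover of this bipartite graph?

A maximum matching has 4 edges (e.g. x1–y1, x2–y2, x4–y3, x5–y4).
By König's theorem the minimum vertex cover has the same size. One such cover is {x1, x5, y2, y3}.

4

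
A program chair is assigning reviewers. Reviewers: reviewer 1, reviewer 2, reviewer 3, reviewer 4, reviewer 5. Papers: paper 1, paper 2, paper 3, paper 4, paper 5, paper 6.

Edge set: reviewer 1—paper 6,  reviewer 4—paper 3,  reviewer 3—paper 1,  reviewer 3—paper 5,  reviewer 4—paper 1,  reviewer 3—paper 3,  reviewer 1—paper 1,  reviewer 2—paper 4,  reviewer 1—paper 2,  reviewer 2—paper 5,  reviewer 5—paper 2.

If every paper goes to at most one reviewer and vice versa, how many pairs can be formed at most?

5

For example, pair reviewer 1-paper 6, reviewer 2-paper 4, reviewer 3-paper 3, reviewer 4-paper 1, reviewer 5-paper 2.
This saturates every reviewer, so 5 is the maximum.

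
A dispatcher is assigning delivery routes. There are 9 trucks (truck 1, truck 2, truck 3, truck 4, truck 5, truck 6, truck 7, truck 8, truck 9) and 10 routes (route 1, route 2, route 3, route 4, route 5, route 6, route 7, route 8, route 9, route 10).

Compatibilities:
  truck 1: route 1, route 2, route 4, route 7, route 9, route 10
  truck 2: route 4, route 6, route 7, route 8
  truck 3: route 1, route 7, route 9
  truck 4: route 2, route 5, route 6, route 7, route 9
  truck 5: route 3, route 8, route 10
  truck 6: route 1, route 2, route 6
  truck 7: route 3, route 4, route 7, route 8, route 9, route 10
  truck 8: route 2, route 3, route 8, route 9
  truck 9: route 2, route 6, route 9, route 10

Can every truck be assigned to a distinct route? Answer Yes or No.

Yes

A valid assignment of size 9: truck 1–route 4, truck 2–route 6, truck 3–route 7, truck 4–route 5, truck 5–route 10, truck 6–route 1, truck 7–route 3, truck 8–route 9, truck 9–route 2.
All 9 trucks are covered.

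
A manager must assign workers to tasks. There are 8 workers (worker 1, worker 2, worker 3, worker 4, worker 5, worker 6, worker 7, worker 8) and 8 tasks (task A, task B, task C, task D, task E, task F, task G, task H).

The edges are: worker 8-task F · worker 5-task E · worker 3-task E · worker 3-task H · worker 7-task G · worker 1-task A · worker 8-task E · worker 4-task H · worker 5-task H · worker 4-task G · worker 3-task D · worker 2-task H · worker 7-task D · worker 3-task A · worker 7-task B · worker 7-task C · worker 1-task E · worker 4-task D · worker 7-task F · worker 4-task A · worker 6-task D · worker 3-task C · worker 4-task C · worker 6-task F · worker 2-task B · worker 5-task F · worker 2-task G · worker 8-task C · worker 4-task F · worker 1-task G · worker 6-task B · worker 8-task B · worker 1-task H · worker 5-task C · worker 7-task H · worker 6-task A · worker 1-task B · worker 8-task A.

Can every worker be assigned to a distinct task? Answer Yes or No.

Yes

For example, pair worker 1–task H, worker 2–task G, worker 3–task C, worker 4–task F, worker 5–task E, worker 6–task B, worker 7–task D, worker 8–task A.
Every worker is matched, so this is a perfect matching.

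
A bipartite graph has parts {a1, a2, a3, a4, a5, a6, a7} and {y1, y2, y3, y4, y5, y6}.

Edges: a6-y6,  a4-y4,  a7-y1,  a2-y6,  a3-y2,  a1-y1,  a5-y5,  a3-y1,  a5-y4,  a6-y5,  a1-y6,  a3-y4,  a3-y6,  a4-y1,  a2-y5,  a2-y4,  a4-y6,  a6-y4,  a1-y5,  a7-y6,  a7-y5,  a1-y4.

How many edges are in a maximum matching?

5

For example, pair a1–y1, a2–y5, a3–y2, a4–y6, a5–y4.
The set {a1, a2, a4, a5, a6, a7} has only 4 neighbours ({y1, y4, y5, y6}), so by Hall's theorem at most 5 of the 7 left vertices can be matched.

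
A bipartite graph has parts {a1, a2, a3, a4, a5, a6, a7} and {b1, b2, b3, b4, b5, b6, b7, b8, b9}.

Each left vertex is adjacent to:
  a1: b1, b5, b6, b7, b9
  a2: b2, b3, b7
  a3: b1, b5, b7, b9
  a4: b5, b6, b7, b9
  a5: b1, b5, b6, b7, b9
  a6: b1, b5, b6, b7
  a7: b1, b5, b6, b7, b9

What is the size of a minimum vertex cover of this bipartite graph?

A maximum matching has 6 edges (e.g. a1–b6, a2–b3, a3–b7, a4–b9, a5–b1, a6–b5).
By König's theorem the minimum vertex cover has the same size. One such cover is {a2, b1, b5, b6, b7, b9}.

6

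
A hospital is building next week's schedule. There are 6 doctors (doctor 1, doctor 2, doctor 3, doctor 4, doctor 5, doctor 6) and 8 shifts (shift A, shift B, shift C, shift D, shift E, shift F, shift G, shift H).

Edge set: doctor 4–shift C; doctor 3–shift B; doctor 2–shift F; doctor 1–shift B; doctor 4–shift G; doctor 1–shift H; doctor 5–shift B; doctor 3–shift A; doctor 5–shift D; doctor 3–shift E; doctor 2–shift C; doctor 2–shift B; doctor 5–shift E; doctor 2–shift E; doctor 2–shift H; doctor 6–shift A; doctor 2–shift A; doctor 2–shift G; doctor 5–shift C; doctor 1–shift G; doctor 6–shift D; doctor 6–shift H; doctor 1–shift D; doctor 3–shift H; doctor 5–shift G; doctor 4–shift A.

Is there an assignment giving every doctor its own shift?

A valid assignment of size 6: doctor 1-shift G, doctor 2-shift F, doctor 3-shift E, doctor 4-shift A, doctor 5-shift D, doctor 6-shift H.
All 6 doctors are covered.

Yes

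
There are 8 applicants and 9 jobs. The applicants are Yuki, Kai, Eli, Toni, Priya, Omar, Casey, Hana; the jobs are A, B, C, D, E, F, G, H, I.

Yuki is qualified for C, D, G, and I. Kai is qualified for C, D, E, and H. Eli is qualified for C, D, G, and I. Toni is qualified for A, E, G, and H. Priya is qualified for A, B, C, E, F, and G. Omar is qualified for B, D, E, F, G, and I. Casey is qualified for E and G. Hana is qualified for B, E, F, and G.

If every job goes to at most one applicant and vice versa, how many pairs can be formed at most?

8

For example, pair Yuki-C, Kai-D, Eli-I, Toni-H, Priya-A, Omar-G, Casey-E, Hana-B.
This saturates every applicant, so 8 is the maximum.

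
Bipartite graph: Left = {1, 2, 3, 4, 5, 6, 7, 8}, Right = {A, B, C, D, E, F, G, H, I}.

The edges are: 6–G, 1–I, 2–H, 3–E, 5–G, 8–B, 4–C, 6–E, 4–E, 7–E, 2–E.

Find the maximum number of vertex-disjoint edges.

6

One maximum matching: 1–I, 2–H, 3–E, 4–C, 5–G, 8–B.
The set {3, 5, 6, 7} has only 2 neighbours ({E, G}), so by Hall's theorem at most 6 of the 8 left vertices can be matched.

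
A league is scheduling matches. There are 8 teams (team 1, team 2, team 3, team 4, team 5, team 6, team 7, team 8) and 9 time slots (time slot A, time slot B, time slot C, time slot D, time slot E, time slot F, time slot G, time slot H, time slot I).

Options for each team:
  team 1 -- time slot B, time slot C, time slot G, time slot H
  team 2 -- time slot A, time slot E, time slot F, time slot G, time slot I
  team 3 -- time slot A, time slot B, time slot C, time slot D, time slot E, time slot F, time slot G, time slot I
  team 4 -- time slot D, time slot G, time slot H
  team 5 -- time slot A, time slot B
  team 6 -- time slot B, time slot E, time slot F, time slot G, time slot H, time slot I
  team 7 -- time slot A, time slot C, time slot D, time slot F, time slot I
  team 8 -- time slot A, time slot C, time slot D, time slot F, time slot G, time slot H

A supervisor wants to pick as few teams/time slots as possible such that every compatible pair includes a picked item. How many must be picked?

{team 1, team 2, team 3, team 4, team 5, team 6, team 7, team 8} is a vertex cover of size 8: every edge has an endpoint in this set.
No smaller cover exists because team 1–time slot B, team 2–time slot E, team 3–time slot G, team 4–time slot D, team 5–time slot A, team 6–time slot H, team 7–time slot I, team 8–time slot C is a matching of size 8, and a cover must include an endpoint of each of these disjoint edges (König's theorem).

8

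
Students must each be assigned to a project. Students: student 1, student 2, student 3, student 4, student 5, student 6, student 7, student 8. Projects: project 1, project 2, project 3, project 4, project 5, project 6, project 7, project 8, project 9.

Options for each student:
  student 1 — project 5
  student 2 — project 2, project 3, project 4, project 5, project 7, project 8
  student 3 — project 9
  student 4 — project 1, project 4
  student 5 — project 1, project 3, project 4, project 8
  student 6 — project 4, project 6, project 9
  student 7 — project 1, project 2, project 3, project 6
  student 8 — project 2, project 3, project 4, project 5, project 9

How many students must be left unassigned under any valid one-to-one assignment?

One maximum matching: student 1→project 5, student 2→project 7, student 3→project 9, student 4→project 1, student 5→project 4, student 6→project 6, student 7→project 2, student 8→project 3.
All 8 students are matched, so no larger matching exists.
That matches 8 of the 8, leaving 0 unmatched; no matching can do better.

0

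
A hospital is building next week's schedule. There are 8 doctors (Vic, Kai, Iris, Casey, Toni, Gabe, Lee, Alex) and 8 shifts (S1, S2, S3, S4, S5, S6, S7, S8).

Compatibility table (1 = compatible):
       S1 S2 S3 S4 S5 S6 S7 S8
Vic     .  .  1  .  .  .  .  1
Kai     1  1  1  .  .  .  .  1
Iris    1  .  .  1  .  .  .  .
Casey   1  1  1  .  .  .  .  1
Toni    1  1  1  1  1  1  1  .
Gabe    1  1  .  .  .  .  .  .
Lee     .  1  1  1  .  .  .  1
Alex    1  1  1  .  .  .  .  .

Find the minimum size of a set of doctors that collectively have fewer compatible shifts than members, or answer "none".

Take S = {Vic, Kai, Casey, Gabe, Alex}. Its neighbourhood is {S1, S2, S3, S8}, so |N(S)| = 4 < |S| = 5.
Every subset of size less than 5 has at least as many neighbours as members, so 5 is the minimum.

5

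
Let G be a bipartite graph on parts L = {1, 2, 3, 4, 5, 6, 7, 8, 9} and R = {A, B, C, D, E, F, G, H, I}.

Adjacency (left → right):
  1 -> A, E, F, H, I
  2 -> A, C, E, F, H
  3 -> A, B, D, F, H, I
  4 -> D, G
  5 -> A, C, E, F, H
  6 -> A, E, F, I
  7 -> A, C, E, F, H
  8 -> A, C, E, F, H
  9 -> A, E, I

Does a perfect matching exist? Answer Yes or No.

The set {1, 2, 5, 6, 7, 8, 9} has only 6 neighbours ({A, C, E, F, H, I}), so by Hall's theorem at most 8 of the 9 left vertices can be matched.
Hence no matching covers every left vertex.

No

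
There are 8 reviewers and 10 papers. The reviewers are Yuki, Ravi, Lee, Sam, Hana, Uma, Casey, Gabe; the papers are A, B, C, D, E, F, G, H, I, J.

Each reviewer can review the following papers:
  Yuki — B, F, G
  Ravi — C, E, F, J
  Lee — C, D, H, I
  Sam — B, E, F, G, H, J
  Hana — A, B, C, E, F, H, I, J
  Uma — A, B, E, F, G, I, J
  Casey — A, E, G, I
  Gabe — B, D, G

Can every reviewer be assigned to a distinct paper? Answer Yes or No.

One maximum matching: Yuki–F, Ravi–E, Lee–C, Sam–G, Hana–A, Uma–J, Casey–I, Gabe–B.
All 8 reviewers are covered.

Yes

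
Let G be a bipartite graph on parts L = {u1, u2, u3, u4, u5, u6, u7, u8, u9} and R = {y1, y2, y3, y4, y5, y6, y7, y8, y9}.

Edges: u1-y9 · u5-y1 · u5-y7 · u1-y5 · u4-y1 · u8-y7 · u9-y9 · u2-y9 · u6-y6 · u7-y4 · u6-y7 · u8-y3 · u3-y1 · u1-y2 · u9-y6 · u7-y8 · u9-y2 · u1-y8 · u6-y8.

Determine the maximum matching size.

A valid assignment of size 8: u1-y8, u2-y9, u3-y1, u5-y7, u6-y6, u7-y4, u8-y3, u9-y2.
The set {u3, u4} has only 1 neighbour ({y1}), so by Hall's theorem at most 8 of the 9 left vertices can be matched.

8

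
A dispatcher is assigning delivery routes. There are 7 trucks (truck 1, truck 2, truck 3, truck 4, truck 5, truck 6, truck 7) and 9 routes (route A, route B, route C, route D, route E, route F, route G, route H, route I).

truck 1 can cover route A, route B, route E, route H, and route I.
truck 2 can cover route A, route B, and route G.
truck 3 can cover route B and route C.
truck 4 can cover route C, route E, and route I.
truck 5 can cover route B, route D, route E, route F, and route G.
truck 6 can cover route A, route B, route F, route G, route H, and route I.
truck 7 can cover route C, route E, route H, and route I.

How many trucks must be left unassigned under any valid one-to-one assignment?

0

A valid assignment of size 7: truck 1-route I, truck 2-route A, truck 3-route B, truck 4-route C, truck 5-route G, truck 6-route H, truck 7-route E.
All 7 trucks are matched, so no larger matching exists.
That matches 7 of the 7, leaving 0 unmatched; no matching can do better.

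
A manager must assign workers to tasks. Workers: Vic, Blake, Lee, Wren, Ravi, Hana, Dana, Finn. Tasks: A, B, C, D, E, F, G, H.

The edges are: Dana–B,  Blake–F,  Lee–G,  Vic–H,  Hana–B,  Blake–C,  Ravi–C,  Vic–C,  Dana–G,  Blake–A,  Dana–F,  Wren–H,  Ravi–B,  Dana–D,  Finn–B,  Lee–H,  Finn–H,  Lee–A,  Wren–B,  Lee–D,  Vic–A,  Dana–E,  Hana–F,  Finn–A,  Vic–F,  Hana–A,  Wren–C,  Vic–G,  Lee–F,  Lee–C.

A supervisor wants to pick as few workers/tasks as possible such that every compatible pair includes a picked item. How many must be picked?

{Vic, Blake, Lee, Wren, Ravi, Hana, Dana, Finn} is a vertex cover of size 8: every edge has an endpoint in this set.
No smaller cover exists because Vic–G, Blake–A, Lee–D, Wren–H, Ravi–C, Hana–F, Dana–E, Finn–B is a matching of size 8, and a cover must include an endpoint of each of these disjoint edges (König's theorem).

8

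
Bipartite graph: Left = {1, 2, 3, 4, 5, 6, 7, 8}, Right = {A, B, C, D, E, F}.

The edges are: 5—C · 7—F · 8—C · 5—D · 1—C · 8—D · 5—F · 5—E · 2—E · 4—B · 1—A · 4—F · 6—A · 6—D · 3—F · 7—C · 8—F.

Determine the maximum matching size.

For example, pair 1-A, 2-E, 3-F, 4-B, 5-C, 6-D.
The set {1, 2, 3, 5, 6, 7, 8} has only 5 neighbours ({A, C, D, E, F}), so by Hall's theorem at most 6 of the 8 left vertices can be matched.

6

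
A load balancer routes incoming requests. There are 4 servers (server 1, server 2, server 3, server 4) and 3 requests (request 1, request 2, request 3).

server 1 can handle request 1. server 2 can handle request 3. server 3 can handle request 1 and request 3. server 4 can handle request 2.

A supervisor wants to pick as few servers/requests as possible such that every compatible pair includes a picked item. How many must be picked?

3

{server 4, request 1, request 3} is a vertex cover of size 3: every edge has an endpoint in this set.
No smaller cover exists because server 1–request 1, server 2–request 3, server 4–request 2 is a matching of size 3, and a cover must include an endpoint of each of these disjoint edges (König's theorem).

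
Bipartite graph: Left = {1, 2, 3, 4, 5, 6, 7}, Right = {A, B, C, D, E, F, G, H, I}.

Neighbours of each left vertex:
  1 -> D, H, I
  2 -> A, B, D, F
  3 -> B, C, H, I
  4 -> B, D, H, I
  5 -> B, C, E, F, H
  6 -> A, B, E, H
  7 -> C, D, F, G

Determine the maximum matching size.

7

For example, pair 1–D, 2–B, 3–C, 4–I, 5–H, 6–E, 7–F.
This saturates every left vertex, so 7 is the maximum.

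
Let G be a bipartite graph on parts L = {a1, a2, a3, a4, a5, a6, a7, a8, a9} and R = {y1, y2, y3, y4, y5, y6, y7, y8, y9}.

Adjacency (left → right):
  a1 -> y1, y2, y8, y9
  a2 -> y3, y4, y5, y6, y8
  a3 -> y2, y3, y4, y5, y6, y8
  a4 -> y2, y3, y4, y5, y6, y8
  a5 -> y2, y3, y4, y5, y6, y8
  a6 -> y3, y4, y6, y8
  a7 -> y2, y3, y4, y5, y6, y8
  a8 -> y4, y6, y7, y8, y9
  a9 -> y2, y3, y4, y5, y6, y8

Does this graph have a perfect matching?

The set {a2, a3, a4, a5, a6, a7, a9} has only 6 neighbours ({y2, y3, y4, y5, y6, y8}), so by Hall's theorem at most 8 of the 9 left vertices can be matched.
Hence no matching covers every left vertex.

No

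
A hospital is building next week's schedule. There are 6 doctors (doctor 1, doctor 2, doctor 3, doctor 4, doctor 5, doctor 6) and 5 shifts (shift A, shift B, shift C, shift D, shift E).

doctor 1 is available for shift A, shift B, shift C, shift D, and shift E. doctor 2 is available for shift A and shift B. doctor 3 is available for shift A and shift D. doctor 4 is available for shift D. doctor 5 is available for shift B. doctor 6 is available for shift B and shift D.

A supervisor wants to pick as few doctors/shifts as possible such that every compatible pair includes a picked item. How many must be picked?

4

The 4 edges doctor 1–shift C, doctor 2–shift B, doctor 3–shift A, doctor 4–shift D form a matching, so any vertex cover needs at least 4 vertices (one per matched edge).
Conversely {doctor 1, shift A, shift B, shift D} meets every edge and has exactly 4 vertices, so 4 is optimal.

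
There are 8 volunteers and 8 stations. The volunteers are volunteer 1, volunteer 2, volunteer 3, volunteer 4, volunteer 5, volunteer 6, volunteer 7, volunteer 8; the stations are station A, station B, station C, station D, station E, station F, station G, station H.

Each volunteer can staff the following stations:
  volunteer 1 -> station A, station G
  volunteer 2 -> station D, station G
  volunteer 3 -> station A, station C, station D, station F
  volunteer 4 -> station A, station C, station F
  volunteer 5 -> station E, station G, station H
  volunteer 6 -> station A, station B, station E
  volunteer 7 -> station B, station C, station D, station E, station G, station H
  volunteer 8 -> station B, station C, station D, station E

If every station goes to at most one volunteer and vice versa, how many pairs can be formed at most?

8

One maximum matching: volunteer 1–station G, volunteer 2–station D, volunteer 3–station F, volunteer 4–station C, volunteer 5–station E, volunteer 6–station A, volunteer 7–station H, volunteer 8–station B.
All 8 volunteers are matched, so no larger matching exists.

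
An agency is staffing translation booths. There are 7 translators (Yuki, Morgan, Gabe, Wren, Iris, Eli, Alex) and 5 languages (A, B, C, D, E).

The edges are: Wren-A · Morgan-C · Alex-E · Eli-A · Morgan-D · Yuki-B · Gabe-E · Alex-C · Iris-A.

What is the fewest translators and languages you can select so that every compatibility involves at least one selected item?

5

The 5 edges Yuki–B, Morgan–D, Gabe–E, Wren–A, Alex–C form a matching, so any vertex cover needs at least 5 vertices (one per matched edge).
Conversely {Yuki, Morgan, Gabe, Alex, A} meets every edge and has exactly 5 vertices, so 5 is optimal.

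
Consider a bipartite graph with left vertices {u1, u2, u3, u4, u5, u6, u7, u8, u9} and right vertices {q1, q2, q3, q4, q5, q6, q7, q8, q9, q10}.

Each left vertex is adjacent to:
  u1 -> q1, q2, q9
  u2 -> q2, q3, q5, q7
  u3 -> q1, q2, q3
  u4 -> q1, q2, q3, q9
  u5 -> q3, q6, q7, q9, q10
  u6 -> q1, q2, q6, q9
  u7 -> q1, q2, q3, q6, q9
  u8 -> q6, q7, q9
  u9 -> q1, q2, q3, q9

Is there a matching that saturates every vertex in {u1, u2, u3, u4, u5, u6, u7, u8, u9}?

The set {u1, u3, u4, u6, u7, u9} has only 5 neighbours ({q1, q2, q3, q6, q9}), so by Hall's theorem at most 8 of the 9 left vertices can be matched.
Hence no matching covers every left vertex.

No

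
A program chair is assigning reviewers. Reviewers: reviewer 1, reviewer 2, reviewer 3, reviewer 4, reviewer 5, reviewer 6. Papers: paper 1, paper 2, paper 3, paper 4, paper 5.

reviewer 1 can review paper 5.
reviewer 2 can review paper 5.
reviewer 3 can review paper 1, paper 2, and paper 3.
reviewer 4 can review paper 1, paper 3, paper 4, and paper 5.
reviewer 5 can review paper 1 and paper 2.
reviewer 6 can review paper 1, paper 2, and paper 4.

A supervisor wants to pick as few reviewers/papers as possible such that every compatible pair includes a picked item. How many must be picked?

The 5 edges reviewer 1–paper 5, reviewer 3–paper 3, reviewer 4–paper 1, reviewer 5–paper 2, reviewer 6–paper 4 form a matching, so any vertex cover needs at least 5 vertices (one per matched edge).
Conversely {reviewer 3, reviewer 4, reviewer 5, reviewer 6, paper 5} meets every edge and has exactly 5 vertices, so 5 is optimal.

5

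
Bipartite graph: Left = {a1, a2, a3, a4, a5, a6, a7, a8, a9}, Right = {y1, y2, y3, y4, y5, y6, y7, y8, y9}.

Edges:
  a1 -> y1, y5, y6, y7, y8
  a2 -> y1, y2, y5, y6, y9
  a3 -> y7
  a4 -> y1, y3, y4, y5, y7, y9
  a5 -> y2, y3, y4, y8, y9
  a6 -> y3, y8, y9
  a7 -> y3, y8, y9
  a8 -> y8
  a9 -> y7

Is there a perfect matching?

No

The set {a3, a9} has only 1 neighbour ({y7}), so by Hall's theorem at most 8 of the 9 left vertices can be matched.
Hence no matching covers every left vertex.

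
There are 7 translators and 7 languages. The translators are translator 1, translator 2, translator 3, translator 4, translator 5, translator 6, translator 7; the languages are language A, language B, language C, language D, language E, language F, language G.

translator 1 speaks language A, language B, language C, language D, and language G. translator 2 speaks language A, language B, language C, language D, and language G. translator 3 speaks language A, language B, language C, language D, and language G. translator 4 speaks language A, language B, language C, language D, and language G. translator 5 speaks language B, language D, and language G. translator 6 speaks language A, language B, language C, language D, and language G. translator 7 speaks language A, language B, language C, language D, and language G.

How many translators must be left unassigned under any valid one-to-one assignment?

A valid assignment of size 5: translator 1-language A, translator 2-language C, translator 3-language D, translator 4-language G, translator 5-language B.
The set {translator 1, translator 2, translator 3, translator 4, translator 5, translator 6, translator 7} has only 5 neighbours ({language A, language B, language C, language D, language G}), so by Hall's theorem at most 5 of the 7 translators can be matched.
That matches 5 of the 7, leaving 2 unmatched; no matching can do better.

2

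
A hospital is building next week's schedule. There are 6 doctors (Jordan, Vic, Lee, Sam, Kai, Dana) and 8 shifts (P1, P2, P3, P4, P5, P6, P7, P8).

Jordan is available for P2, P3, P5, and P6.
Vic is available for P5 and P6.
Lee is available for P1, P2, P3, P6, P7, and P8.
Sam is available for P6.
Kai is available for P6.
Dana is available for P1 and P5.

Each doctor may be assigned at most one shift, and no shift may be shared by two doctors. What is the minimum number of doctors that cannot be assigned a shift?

1

One maximum matching: Jordan-P2, Vic-P5, Lee-P3, Sam-P6, Dana-P1.
The set {Sam, Kai} has only 1 neighbour ({P6}), so by Hall's theorem at most 5 of the 6 doctors can be matched.
That matches 5 of the 6, leaving 1 unmatched; no matching can do better.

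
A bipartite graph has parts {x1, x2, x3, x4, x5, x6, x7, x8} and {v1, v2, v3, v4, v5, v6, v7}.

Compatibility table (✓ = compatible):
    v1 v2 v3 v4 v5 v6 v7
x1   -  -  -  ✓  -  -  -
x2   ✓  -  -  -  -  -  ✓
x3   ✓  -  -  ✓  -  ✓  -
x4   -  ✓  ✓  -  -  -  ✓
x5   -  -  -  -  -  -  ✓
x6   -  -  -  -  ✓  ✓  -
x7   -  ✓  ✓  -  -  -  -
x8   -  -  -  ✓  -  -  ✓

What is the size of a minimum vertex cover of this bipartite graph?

The 7 edges x1–v4, x2–v1, x3–v6, x4–v3, x5–v7, x6–v5, x7–v2 form a matching, so any vertex cover needs at least 7 vertices (one per matched edge).
Conversely {x2, x3, x4, x6, x7, v4, v7} meets every edge and has exactly 7 vertices, so 7 is optimal.

7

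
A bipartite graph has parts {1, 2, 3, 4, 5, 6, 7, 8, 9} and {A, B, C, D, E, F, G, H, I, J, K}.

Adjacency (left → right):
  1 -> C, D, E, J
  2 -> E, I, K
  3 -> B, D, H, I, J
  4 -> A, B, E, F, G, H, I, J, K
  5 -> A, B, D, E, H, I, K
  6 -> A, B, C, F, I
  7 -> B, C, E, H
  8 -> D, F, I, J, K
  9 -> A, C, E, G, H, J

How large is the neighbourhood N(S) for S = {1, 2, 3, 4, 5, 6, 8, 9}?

The union of neighbours of {1, 2, 3, 4, 5, 6, 8, 9} is {A, B, C, D, E, F, G, H, I, J, K}, which has 11 elements.
Since |N(S)| = 11 ≥ |S| = 8, Hall's condition holds for this subset.

11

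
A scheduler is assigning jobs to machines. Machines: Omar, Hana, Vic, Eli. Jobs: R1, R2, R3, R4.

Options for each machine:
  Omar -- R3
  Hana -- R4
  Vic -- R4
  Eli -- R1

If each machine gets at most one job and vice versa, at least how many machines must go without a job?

A valid assignment of size 3: Omar→R3, Hana→R4, Eli→R1.
The set {Hana, Vic} has only 1 neighbour ({R4}), so by Hall's theorem at most 3 of the 4 machines can be matched.
That matches 3 of the 4, leaving 1 unmatched; no matching can do better.

1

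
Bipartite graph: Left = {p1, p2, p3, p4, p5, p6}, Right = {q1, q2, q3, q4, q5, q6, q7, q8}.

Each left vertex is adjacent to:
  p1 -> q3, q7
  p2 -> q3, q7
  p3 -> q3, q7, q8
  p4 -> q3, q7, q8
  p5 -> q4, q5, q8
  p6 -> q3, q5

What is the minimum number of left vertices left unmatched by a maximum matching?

1

A valid assignment of size 5: p1-q3, p2-q7, p3-q8, p5-q4, p6-q5.
The set {p1, p2, p3, p4} has only 3 neighbours ({q3, q7, q8}), so by Hall's theorem at most 5 of the 6 left vertices can be matched.
That matches 5 of the 6, leaving 1 unmatched; no matching can do better.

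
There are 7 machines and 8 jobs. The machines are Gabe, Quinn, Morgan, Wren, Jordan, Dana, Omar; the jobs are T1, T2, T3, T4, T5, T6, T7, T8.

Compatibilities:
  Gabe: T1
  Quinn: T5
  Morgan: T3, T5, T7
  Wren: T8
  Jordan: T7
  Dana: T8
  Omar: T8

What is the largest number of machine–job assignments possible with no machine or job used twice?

For example, pair Gabe→T1, Quinn→T5, Morgan→T3, Wren→T8, Jordan→T7.
The set {Wren, Dana, Omar} has only 1 neighbour ({T8}), so by Hall's theorem at most 5 of the 7 machines can be matched.

5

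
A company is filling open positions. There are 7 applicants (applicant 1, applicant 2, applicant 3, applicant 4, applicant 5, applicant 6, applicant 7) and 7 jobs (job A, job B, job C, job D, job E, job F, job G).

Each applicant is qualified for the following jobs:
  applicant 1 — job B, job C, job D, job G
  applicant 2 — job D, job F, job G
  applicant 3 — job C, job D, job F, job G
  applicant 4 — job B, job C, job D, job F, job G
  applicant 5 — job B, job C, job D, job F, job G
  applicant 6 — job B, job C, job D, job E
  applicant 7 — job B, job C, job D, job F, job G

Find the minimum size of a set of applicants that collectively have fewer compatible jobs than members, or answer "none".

Take S = {applicant 1, applicant 2, applicant 3, applicant 4, applicant 5, applicant 7}. Its neighbourhood is {job B, job C, job D, job F, job G}, so |N(S)| = 5 < |S| = 6.
Every subset of size less than 6 has at least as many neighbours as members, so 6 is the minimum.

6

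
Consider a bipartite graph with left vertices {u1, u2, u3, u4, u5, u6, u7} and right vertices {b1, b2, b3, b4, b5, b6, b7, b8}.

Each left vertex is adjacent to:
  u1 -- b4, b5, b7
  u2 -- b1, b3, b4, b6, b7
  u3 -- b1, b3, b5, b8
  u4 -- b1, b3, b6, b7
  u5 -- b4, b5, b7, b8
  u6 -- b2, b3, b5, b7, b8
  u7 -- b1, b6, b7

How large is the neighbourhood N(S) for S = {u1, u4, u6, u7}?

The union of neighbours of {u1, u4, u6, u7} is {b1, b2, b3, b4, b5, b6, b7, b8}, which has 8 elements.
Since |N(S)| = 8 ≥ |S| = 4, Hall's condition holds for this subset.

8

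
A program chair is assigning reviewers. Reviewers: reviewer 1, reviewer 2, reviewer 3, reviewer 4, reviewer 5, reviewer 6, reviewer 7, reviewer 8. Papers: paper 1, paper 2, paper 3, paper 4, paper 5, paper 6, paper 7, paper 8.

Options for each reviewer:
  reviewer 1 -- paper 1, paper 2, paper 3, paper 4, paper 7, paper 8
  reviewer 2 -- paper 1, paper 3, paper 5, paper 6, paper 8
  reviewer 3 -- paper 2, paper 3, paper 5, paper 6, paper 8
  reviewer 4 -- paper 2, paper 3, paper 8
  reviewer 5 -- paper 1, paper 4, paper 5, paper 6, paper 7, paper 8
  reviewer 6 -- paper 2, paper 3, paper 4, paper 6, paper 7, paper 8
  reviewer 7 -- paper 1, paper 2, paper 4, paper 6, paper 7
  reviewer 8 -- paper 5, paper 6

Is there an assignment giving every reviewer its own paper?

Yes

A valid assignment of size 8: reviewer 1–paper 7, reviewer 2–paper 1, reviewer 3–paper 3, reviewer 4–paper 8, reviewer 5–paper 5, reviewer 6–paper 2, reviewer 7–paper 4, reviewer 8–paper 6.
All 8 reviewers are covered.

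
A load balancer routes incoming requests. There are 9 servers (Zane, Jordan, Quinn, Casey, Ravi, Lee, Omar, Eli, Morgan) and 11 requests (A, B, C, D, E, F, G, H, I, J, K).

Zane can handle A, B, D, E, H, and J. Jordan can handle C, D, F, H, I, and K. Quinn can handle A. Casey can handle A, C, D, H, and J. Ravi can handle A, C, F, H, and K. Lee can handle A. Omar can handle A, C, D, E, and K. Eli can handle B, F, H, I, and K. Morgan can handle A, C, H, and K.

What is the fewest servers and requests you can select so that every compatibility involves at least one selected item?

8

A maximum matching has 8 edges (e.g. Zane–E, Jordan–D, Quinn–A, Casey–J, Ravi–F, Omar–K, Eli–B, Morgan–H).
By König's theorem the minimum vertex cover has the same size. One such cover is {Zane, Jordan, Casey, Ravi, Omar, Eli, Morgan, A}.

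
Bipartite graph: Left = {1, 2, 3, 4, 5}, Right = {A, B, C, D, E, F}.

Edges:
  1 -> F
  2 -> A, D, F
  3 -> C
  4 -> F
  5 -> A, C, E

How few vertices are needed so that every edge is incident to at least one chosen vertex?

A maximum matching has 4 edges (e.g. 1–F, 2–D, 3–C, 5–E).
By König's theorem the minimum vertex cover has the same size. One such cover is {2, 3, 5, F}.

4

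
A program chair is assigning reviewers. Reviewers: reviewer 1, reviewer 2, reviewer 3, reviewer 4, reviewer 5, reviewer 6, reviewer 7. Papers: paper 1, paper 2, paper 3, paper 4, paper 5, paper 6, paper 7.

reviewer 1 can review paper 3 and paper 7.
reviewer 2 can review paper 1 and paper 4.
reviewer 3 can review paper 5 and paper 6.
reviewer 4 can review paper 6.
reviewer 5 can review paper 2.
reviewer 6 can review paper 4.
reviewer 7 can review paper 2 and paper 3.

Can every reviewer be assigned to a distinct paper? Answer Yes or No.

One maximum matching: reviewer 1→paper 7, reviewer 2→paper 1, reviewer 3→paper 5, reviewer 4→paper 6, reviewer 5→paper 2, reviewer 6→paper 4, reviewer 7→paper 3.
Every reviewer is matched, so this is a perfect matching.

Yes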